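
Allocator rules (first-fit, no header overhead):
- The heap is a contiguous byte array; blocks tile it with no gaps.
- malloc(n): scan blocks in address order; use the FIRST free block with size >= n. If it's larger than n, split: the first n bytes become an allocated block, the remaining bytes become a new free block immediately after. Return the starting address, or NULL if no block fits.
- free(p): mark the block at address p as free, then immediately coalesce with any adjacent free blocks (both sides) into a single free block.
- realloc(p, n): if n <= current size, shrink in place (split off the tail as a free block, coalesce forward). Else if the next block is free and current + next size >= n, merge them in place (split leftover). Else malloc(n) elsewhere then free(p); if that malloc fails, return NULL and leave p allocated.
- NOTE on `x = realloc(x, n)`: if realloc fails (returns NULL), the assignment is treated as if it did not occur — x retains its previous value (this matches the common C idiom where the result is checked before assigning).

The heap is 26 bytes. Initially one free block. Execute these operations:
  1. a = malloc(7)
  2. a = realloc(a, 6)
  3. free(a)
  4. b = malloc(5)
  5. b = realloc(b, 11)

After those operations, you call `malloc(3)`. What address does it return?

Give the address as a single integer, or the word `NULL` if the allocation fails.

Answer: 11

Derivation:
Op 1: a = malloc(7) -> a = 0; heap: [0-6 ALLOC][7-25 FREE]
Op 2: a = realloc(a, 6) -> a = 0; heap: [0-5 ALLOC][6-25 FREE]
Op 3: free(a) -> (freed a); heap: [0-25 FREE]
Op 4: b = malloc(5) -> b = 0; heap: [0-4 ALLOC][5-25 FREE]
Op 5: b = realloc(b, 11) -> b = 0; heap: [0-10 ALLOC][11-25 FREE]
malloc(3): first-fit scan over [0-10 ALLOC][11-25 FREE] -> 11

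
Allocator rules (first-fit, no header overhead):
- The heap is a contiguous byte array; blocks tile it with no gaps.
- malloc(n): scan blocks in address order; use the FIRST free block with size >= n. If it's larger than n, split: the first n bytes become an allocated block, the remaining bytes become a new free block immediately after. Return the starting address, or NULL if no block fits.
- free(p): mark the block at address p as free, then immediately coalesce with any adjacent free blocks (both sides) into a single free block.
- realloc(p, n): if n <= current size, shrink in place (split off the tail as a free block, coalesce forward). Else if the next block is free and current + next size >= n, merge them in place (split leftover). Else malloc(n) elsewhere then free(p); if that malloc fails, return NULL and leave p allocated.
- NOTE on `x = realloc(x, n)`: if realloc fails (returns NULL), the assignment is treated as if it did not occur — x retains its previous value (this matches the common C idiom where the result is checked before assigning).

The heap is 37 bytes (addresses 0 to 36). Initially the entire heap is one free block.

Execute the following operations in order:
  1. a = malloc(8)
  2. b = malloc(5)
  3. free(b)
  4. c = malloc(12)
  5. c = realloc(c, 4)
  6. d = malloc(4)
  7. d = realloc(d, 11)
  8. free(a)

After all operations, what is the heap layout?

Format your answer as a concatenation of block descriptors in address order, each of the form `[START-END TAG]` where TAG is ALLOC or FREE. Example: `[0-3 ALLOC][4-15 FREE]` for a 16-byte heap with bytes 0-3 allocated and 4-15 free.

Answer: [0-7 FREE][8-11 ALLOC][12-22 ALLOC][23-36 FREE]

Derivation:
Op 1: a = malloc(8) -> a = 0; heap: [0-7 ALLOC][8-36 FREE]
Op 2: b = malloc(5) -> b = 8; heap: [0-7 ALLOC][8-12 ALLOC][13-36 FREE]
Op 3: free(b) -> (freed b); heap: [0-7 ALLOC][8-36 FREE]
Op 4: c = malloc(12) -> c = 8; heap: [0-7 ALLOC][8-19 ALLOC][20-36 FREE]
Op 5: c = realloc(c, 4) -> c = 8; heap: [0-7 ALLOC][8-11 ALLOC][12-36 FREE]
Op 6: d = malloc(4) -> d = 12; heap: [0-7 ALLOC][8-11 ALLOC][12-15 ALLOC][16-36 FREE]
Op 7: d = realloc(d, 11) -> d = 12; heap: [0-7 ALLOC][8-11 ALLOC][12-22 ALLOC][23-36 FREE]
Op 8: free(a) -> (freed a); heap: [0-7 FREE][8-11 ALLOC][12-22 ALLOC][23-36 FREE]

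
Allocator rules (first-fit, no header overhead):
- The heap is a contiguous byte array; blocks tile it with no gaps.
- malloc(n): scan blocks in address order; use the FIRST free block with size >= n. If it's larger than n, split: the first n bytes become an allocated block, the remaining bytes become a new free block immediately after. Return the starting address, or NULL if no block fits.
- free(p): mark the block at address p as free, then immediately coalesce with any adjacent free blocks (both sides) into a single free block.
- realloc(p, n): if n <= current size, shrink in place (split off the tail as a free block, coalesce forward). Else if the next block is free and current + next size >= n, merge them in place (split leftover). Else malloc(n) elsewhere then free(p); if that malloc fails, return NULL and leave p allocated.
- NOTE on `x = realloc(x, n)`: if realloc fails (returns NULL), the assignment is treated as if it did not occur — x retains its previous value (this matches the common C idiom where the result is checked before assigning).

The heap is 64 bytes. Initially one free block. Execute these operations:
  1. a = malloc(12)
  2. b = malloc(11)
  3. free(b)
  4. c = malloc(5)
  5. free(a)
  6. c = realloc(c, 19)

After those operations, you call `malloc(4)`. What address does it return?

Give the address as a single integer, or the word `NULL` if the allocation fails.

Op 1: a = malloc(12) -> a = 0; heap: [0-11 ALLOC][12-63 FREE]
Op 2: b = malloc(11) -> b = 12; heap: [0-11 ALLOC][12-22 ALLOC][23-63 FREE]
Op 3: free(b) -> (freed b); heap: [0-11 ALLOC][12-63 FREE]
Op 4: c = malloc(5) -> c = 12; heap: [0-11 ALLOC][12-16 ALLOC][17-63 FREE]
Op 5: free(a) -> (freed a); heap: [0-11 FREE][12-16 ALLOC][17-63 FREE]
Op 6: c = realloc(c, 19) -> c = 12; heap: [0-11 FREE][12-30 ALLOC][31-63 FREE]
malloc(4): first-fit scan over [0-11 FREE][12-30 ALLOC][31-63 FREE] -> 0

Answer: 0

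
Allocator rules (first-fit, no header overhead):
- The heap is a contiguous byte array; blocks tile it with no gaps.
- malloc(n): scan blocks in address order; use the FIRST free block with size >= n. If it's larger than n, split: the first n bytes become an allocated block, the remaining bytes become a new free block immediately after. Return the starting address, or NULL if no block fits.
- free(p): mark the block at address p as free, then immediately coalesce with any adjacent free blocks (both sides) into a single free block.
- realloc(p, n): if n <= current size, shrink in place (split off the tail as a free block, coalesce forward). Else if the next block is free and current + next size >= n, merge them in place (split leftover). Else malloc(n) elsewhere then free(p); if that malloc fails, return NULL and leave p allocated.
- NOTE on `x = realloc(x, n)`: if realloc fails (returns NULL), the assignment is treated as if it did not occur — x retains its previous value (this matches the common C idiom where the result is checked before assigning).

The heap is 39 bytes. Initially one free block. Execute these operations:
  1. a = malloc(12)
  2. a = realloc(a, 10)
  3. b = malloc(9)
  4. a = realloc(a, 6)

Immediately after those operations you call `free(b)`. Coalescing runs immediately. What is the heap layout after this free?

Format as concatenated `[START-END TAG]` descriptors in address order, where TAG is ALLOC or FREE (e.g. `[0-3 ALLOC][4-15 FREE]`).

Op 1: a = malloc(12) -> a = 0; heap: [0-11 ALLOC][12-38 FREE]
Op 2: a = realloc(a, 10) -> a = 0; heap: [0-9 ALLOC][10-38 FREE]
Op 3: b = malloc(9) -> b = 10; heap: [0-9 ALLOC][10-18 ALLOC][19-38 FREE]
Op 4: a = realloc(a, 6) -> a = 0; heap: [0-5 ALLOC][6-9 FREE][10-18 ALLOC][19-38 FREE]
free(b): b = 10 -> block [10-18 ALLOC]; mark free, coalesce with adjacent free neighbors -> [0-5 ALLOC][6-38 FREE]

Answer: [0-5 ALLOC][6-38 FREE]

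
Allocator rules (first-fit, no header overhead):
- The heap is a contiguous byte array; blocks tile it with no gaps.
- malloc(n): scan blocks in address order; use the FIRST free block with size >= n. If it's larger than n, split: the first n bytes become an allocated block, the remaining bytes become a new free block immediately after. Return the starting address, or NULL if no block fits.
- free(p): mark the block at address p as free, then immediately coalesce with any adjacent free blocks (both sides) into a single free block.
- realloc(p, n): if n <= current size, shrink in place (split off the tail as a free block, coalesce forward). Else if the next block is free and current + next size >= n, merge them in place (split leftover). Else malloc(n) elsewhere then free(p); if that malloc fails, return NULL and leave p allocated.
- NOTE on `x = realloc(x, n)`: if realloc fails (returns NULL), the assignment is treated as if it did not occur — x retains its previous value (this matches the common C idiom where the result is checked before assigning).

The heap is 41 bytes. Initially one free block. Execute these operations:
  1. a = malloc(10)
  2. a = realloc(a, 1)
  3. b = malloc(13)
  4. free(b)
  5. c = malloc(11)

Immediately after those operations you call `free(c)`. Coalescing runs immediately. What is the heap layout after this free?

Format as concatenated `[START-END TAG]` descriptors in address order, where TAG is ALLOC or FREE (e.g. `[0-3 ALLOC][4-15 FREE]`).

Answer: [0-0 ALLOC][1-40 FREE]

Derivation:
Op 1: a = malloc(10) -> a = 0; heap: [0-9 ALLOC][10-40 FREE]
Op 2: a = realloc(a, 1) -> a = 0; heap: [0-0 ALLOC][1-40 FREE]
Op 3: b = malloc(13) -> b = 1; heap: [0-0 ALLOC][1-13 ALLOC][14-40 FREE]
Op 4: free(b) -> (freed b); heap: [0-0 ALLOC][1-40 FREE]
Op 5: c = malloc(11) -> c = 1; heap: [0-0 ALLOC][1-11 ALLOC][12-40 FREE]
free(c): c = 1 -> block [1-11 ALLOC]; mark free, coalesce with adjacent free neighbors -> [0-0 ALLOC][1-40 FREE]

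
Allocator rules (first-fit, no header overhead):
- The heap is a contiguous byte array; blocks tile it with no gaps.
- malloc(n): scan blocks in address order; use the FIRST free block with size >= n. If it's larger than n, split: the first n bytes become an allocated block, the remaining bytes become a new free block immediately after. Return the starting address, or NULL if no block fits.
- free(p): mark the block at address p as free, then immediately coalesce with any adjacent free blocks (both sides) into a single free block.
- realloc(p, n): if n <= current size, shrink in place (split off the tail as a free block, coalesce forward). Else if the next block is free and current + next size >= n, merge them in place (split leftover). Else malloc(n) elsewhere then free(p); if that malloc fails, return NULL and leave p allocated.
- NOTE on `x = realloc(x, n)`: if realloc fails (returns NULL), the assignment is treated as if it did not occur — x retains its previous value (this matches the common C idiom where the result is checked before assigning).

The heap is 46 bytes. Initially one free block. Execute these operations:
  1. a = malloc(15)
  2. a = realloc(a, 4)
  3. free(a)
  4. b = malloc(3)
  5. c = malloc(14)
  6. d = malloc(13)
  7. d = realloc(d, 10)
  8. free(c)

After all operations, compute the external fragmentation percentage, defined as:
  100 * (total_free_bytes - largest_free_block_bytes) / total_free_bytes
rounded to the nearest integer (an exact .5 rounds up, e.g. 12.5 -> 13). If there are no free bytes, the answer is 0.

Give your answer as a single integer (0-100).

Op 1: a = malloc(15) -> a = 0; heap: [0-14 ALLOC][15-45 FREE]
Op 2: a = realloc(a, 4) -> a = 0; heap: [0-3 ALLOC][4-45 FREE]
Op 3: free(a) -> (freed a); heap: [0-45 FREE]
Op 4: b = malloc(3) -> b = 0; heap: [0-2 ALLOC][3-45 FREE]
Op 5: c = malloc(14) -> c = 3; heap: [0-2 ALLOC][3-16 ALLOC][17-45 FREE]
Op 6: d = malloc(13) -> d = 17; heap: [0-2 ALLOC][3-16 ALLOC][17-29 ALLOC][30-45 FREE]
Op 7: d = realloc(d, 10) -> d = 17; heap: [0-2 ALLOC][3-16 ALLOC][17-26 ALLOC][27-45 FREE]
Op 8: free(c) -> (freed c); heap: [0-2 ALLOC][3-16 FREE][17-26 ALLOC][27-45 FREE]
Free blocks: [14 19] total_free=33 largest=19 -> 100*(33-19)/33 = 1400/33 ≈ 42.424 -> rounds to 42

Answer: 42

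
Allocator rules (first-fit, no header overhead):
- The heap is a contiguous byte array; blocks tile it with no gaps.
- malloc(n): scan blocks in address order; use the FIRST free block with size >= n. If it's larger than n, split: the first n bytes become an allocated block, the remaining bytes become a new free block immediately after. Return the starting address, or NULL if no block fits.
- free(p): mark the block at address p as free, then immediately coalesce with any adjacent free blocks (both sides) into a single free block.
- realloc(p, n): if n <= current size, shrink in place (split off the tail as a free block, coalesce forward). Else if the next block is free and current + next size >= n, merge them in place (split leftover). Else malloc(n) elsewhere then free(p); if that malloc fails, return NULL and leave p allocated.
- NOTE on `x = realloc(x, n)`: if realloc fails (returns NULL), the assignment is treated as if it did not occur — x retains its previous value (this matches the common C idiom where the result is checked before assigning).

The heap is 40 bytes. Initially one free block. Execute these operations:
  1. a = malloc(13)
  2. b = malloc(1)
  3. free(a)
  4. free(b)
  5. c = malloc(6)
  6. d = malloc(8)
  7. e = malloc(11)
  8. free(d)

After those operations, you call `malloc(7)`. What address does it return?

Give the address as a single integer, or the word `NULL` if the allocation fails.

Op 1: a = malloc(13) -> a = 0; heap: [0-12 ALLOC][13-39 FREE]
Op 2: b = malloc(1) -> b = 13; heap: [0-12 ALLOC][13-13 ALLOC][14-39 FREE]
Op 3: free(a) -> (freed a); heap: [0-12 FREE][13-13 ALLOC][14-39 FREE]
Op 4: free(b) -> (freed b); heap: [0-39 FREE]
Op 5: c = malloc(6) -> c = 0; heap: [0-5 ALLOC][6-39 FREE]
Op 6: d = malloc(8) -> d = 6; heap: [0-5 ALLOC][6-13 ALLOC][14-39 FREE]
Op 7: e = malloc(11) -> e = 14; heap: [0-5 ALLOC][6-13 ALLOC][14-24 ALLOC][25-39 FREE]
Op 8: free(d) -> (freed d); heap: [0-5 ALLOC][6-13 FREE][14-24 ALLOC][25-39 FREE]
malloc(7): first-fit scan over [0-5 ALLOC][6-13 FREE][14-24 ALLOC][25-39 FREE] -> 6

Answer: 6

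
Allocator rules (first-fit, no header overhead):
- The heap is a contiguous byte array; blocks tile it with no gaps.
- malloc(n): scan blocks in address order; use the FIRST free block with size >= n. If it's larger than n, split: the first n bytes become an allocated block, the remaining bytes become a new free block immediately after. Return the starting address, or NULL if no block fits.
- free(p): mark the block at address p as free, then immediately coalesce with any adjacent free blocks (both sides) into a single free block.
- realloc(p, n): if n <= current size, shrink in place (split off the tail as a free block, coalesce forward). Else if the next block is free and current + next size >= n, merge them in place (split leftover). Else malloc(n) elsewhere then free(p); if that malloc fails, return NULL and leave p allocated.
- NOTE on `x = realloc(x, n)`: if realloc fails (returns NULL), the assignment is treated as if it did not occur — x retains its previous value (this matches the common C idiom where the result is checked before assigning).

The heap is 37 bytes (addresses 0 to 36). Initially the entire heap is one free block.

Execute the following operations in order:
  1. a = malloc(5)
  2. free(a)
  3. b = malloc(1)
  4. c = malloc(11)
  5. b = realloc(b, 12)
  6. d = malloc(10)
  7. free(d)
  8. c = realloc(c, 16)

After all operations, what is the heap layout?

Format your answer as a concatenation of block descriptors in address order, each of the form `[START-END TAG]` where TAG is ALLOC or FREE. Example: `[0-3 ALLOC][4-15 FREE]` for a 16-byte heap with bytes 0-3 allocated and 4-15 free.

Op 1: a = malloc(5) -> a = 0; heap: [0-4 ALLOC][5-36 FREE]
Op 2: free(a) -> (freed a); heap: [0-36 FREE]
Op 3: b = malloc(1) -> b = 0; heap: [0-0 ALLOC][1-36 FREE]
Op 4: c = malloc(11) -> c = 1; heap: [0-0 ALLOC][1-11 ALLOC][12-36 FREE]
Op 5: b = realloc(b, 12) -> b = 12; heap: [0-0 FREE][1-11 ALLOC][12-23 ALLOC][24-36 FREE]
Op 6: d = malloc(10) -> d = 24; heap: [0-0 FREE][1-11 ALLOC][12-23 ALLOC][24-33 ALLOC][34-36 FREE]
Op 7: free(d) -> (freed d); heap: [0-0 FREE][1-11 ALLOC][12-23 ALLOC][24-36 FREE]
Op 8: c = realloc(c, 16) -> NULL (c unchanged); heap: [0-0 FREE][1-11 ALLOC][12-23 ALLOC][24-36 FREE]

Answer: [0-0 FREE][1-11 ALLOC][12-23 ALLOC][24-36 FREE]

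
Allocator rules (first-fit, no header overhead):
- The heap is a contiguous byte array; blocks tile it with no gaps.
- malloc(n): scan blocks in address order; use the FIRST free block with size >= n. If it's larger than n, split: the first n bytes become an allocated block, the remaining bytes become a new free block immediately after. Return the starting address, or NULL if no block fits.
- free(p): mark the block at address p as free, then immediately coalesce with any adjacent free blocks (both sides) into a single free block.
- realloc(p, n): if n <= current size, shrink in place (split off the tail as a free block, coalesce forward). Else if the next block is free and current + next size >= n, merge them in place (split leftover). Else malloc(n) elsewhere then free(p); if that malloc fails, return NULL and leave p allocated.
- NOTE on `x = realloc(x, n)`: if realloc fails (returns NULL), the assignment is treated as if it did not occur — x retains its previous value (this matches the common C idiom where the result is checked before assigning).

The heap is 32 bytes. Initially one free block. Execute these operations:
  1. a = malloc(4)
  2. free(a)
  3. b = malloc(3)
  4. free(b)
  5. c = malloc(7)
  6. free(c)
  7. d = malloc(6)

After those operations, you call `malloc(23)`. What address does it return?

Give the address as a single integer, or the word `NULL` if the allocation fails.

Answer: 6

Derivation:
Op 1: a = malloc(4) -> a = 0; heap: [0-3 ALLOC][4-31 FREE]
Op 2: free(a) -> (freed a); heap: [0-31 FREE]
Op 3: b = malloc(3) -> b = 0; heap: [0-2 ALLOC][3-31 FREE]
Op 4: free(b) -> (freed b); heap: [0-31 FREE]
Op 5: c = malloc(7) -> c = 0; heap: [0-6 ALLOC][7-31 FREE]
Op 6: free(c) -> (freed c); heap: [0-31 FREE]
Op 7: d = malloc(6) -> d = 0; heap: [0-5 ALLOC][6-31 FREE]
malloc(23): first-fit scan over [0-5 ALLOC][6-31 FREE] -> 6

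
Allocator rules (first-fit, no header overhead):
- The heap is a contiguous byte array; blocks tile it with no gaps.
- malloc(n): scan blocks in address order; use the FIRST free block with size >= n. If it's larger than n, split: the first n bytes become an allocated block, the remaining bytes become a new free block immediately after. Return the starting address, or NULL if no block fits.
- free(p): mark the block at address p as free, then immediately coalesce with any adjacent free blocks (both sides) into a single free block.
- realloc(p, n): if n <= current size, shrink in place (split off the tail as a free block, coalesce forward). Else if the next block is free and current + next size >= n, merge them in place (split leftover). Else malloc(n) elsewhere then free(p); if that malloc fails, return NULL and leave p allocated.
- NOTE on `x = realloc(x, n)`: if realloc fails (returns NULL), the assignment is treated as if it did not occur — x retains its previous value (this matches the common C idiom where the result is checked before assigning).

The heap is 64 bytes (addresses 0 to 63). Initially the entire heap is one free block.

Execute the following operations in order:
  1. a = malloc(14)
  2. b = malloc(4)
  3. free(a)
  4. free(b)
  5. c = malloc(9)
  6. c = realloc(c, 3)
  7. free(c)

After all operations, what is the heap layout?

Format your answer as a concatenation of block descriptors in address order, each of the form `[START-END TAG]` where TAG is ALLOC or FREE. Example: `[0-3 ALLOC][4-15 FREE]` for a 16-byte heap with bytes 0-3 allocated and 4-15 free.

Op 1: a = malloc(14) -> a = 0; heap: [0-13 ALLOC][14-63 FREE]
Op 2: b = malloc(4) -> b = 14; heap: [0-13 ALLOC][14-17 ALLOC][18-63 FREE]
Op 3: free(a) -> (freed a); heap: [0-13 FREE][14-17 ALLOC][18-63 FREE]
Op 4: free(b) -> (freed b); heap: [0-63 FREE]
Op 5: c = malloc(9) -> c = 0; heap: [0-8 ALLOC][9-63 FREE]
Op 6: c = realloc(c, 3) -> c = 0; heap: [0-2 ALLOC][3-63 FREE]
Op 7: free(c) -> (freed c); heap: [0-63 FREE]

Answer: [0-63 FREE]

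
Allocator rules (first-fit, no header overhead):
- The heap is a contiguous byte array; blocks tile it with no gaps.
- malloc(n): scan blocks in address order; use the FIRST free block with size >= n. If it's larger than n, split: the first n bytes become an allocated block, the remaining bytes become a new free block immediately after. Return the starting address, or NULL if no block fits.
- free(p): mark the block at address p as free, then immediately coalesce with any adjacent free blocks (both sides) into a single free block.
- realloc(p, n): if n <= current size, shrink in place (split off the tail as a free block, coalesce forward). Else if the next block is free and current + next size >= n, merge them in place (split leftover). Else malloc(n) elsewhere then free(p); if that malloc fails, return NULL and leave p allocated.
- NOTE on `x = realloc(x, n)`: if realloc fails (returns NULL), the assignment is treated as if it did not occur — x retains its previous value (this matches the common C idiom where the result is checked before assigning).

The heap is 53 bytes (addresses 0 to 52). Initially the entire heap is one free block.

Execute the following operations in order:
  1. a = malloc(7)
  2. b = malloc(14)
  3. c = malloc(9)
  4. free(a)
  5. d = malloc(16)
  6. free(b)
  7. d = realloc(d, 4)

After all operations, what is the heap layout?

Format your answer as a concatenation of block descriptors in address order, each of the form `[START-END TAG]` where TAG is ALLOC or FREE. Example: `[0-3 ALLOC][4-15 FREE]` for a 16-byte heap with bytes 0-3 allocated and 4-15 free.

Op 1: a = malloc(7) -> a = 0; heap: [0-6 ALLOC][7-52 FREE]
Op 2: b = malloc(14) -> b = 7; heap: [0-6 ALLOC][7-20 ALLOC][21-52 FREE]
Op 3: c = malloc(9) -> c = 21; heap: [0-6 ALLOC][7-20 ALLOC][21-29 ALLOC][30-52 FREE]
Op 4: free(a) -> (freed a); heap: [0-6 FREE][7-20 ALLOC][21-29 ALLOC][30-52 FREE]
Op 5: d = malloc(16) -> d = 30; heap: [0-6 FREE][7-20 ALLOC][21-29 ALLOC][30-45 ALLOC][46-52 FREE]
Op 6: free(b) -> (freed b); heap: [0-20 FREE][21-29 ALLOC][30-45 ALLOC][46-52 FREE]
Op 7: d = realloc(d, 4) -> d = 30; heap: [0-20 FREE][21-29 ALLOC][30-33 ALLOC][34-52 FREE]

Answer: [0-20 FREE][21-29 ALLOC][30-33 ALLOC][34-52 FREE]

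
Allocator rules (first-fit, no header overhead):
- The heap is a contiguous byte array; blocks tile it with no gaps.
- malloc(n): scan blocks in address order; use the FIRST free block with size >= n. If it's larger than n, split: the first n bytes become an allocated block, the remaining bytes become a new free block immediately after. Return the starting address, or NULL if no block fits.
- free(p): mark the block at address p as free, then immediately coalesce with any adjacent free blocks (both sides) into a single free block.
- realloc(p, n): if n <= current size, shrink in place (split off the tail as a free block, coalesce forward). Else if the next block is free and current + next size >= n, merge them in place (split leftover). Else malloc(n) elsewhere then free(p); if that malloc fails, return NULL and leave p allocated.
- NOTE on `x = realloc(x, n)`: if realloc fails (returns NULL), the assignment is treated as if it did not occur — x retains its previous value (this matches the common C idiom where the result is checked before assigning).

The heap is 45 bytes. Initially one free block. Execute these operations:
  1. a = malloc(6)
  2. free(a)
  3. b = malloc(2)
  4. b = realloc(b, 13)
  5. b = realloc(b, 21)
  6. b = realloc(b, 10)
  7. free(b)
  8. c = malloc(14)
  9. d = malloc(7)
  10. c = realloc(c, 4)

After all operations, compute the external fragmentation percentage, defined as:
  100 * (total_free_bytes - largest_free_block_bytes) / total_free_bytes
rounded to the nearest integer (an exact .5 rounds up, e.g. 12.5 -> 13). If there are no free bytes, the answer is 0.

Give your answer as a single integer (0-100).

Op 1: a = malloc(6) -> a = 0; heap: [0-5 ALLOC][6-44 FREE]
Op 2: free(a) -> (freed a); heap: [0-44 FREE]
Op 3: b = malloc(2) -> b = 0; heap: [0-1 ALLOC][2-44 FREE]
Op 4: b = realloc(b, 13) -> b = 0; heap: [0-12 ALLOC][13-44 FREE]
Op 5: b = realloc(b, 21) -> b = 0; heap: [0-20 ALLOC][21-44 FREE]
Op 6: b = realloc(b, 10) -> b = 0; heap: [0-9 ALLOC][10-44 FREE]
Op 7: free(b) -> (freed b); heap: [0-44 FREE]
Op 8: c = malloc(14) -> c = 0; heap: [0-13 ALLOC][14-44 FREE]
Op 9: d = malloc(7) -> d = 14; heap: [0-13 ALLOC][14-20 ALLOC][21-44 FREE]
Op 10: c = realloc(c, 4) -> c = 0; heap: [0-3 ALLOC][4-13 FREE][14-20 ALLOC][21-44 FREE]
Free blocks: [10 24] total_free=34 largest=24 -> 100*(34-24)/34 = 1000/34 ≈ 29.412 -> rounds to 29

Answer: 29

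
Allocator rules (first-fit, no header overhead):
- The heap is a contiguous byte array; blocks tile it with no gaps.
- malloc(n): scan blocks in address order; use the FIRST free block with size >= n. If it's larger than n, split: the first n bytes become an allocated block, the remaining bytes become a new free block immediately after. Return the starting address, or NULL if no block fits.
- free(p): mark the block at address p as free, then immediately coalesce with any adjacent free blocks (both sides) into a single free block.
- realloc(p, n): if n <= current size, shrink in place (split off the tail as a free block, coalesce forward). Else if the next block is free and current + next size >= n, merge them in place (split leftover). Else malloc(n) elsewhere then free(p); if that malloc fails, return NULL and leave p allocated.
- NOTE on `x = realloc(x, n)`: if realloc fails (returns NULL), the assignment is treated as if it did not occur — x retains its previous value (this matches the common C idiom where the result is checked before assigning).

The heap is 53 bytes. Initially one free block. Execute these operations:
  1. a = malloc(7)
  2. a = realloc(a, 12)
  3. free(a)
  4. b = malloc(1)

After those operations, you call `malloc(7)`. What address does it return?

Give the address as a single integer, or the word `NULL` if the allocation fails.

Answer: 1

Derivation:
Op 1: a = malloc(7) -> a = 0; heap: [0-6 ALLOC][7-52 FREE]
Op 2: a = realloc(a, 12) -> a = 0; heap: [0-11 ALLOC][12-52 FREE]
Op 3: free(a) -> (freed a); heap: [0-52 FREE]
Op 4: b = malloc(1) -> b = 0; heap: [0-0 ALLOC][1-52 FREE]
malloc(7): first-fit scan over [0-0 ALLOC][1-52 FREE] -> 1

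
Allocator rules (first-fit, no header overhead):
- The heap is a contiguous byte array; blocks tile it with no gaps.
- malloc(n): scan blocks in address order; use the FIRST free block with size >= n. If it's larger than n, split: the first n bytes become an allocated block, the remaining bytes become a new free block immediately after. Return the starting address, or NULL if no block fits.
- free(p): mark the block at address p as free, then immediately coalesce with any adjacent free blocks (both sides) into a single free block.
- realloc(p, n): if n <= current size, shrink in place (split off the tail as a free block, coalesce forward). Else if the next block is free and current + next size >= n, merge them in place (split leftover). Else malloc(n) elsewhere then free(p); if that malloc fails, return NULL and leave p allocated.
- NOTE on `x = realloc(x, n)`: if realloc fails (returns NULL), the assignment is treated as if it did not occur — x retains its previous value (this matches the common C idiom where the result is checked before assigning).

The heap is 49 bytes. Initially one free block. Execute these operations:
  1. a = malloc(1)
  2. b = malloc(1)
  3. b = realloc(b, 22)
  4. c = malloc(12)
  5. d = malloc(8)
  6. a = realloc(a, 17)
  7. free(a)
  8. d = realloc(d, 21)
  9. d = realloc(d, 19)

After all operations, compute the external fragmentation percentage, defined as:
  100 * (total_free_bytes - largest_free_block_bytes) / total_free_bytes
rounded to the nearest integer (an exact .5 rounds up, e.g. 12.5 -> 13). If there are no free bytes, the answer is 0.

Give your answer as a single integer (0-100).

Op 1: a = malloc(1) -> a = 0; heap: [0-0 ALLOC][1-48 FREE]
Op 2: b = malloc(1) -> b = 1; heap: [0-0 ALLOC][1-1 ALLOC][2-48 FREE]
Op 3: b = realloc(b, 22) -> b = 1; heap: [0-0 ALLOC][1-22 ALLOC][23-48 FREE]
Op 4: c = malloc(12) -> c = 23; heap: [0-0 ALLOC][1-22 ALLOC][23-34 ALLOC][35-48 FREE]
Op 5: d = malloc(8) -> d = 35; heap: [0-0 ALLOC][1-22 ALLOC][23-34 ALLOC][35-42 ALLOC][43-48 FREE]
Op 6: a = realloc(a, 17) -> NULL (a unchanged); heap: [0-0 ALLOC][1-22 ALLOC][23-34 ALLOC][35-42 ALLOC][43-48 FREE]
Op 7: free(a) -> (freed a); heap: [0-0 FREE][1-22 ALLOC][23-34 ALLOC][35-42 ALLOC][43-48 FREE]
Op 8: d = realloc(d, 21) -> NULL (d unchanged); heap: [0-0 FREE][1-22 ALLOC][23-34 ALLOC][35-42 ALLOC][43-48 FREE]
Op 9: d = realloc(d, 19) -> NULL (d unchanged); heap: [0-0 FREE][1-22 ALLOC][23-34 ALLOC][35-42 ALLOC][43-48 FREE]
Free blocks: [1 6] total_free=7 largest=6 -> 100*(7-6)/7 = 100/7 ≈ 14.286 -> rounds to 14

Answer: 14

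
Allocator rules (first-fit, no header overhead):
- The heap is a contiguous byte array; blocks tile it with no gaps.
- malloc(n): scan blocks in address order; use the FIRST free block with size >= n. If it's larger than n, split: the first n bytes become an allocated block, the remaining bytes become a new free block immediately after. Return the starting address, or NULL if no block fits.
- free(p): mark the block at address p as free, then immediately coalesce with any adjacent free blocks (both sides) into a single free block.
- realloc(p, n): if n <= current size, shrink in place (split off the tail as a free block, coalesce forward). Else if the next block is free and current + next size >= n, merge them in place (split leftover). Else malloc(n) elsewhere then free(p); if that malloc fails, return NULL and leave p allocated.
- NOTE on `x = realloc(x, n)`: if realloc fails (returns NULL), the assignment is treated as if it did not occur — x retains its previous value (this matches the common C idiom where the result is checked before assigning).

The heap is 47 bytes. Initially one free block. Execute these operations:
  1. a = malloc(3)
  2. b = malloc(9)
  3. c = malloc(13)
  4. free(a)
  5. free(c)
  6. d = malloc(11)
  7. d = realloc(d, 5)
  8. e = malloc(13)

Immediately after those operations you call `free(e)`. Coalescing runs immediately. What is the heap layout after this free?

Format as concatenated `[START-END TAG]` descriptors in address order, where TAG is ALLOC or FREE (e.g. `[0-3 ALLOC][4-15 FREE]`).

Op 1: a = malloc(3) -> a = 0; heap: [0-2 ALLOC][3-46 FREE]
Op 2: b = malloc(9) -> b = 3; heap: [0-2 ALLOC][3-11 ALLOC][12-46 FREE]
Op 3: c = malloc(13) -> c = 12; heap: [0-2 ALLOC][3-11 ALLOC][12-24 ALLOC][25-46 FREE]
Op 4: free(a) -> (freed a); heap: [0-2 FREE][3-11 ALLOC][12-24 ALLOC][25-46 FREE]
Op 5: free(c) -> (freed c); heap: [0-2 FREE][3-11 ALLOC][12-46 FREE]
Op 6: d = malloc(11) -> d = 12; heap: [0-2 FREE][3-11 ALLOC][12-22 ALLOC][23-46 FREE]
Op 7: d = realloc(d, 5) -> d = 12; heap: [0-2 FREE][3-11 ALLOC][12-16 ALLOC][17-46 FREE]
Op 8: e = malloc(13) -> e = 17; heap: [0-2 FREE][3-11 ALLOC][12-16 ALLOC][17-29 ALLOC][30-46 FREE]
free(e): e = 17 -> block [17-29 ALLOC]; mark free, coalesce with adjacent free neighbors -> [0-2 FREE][3-11 ALLOC][12-16 ALLOC][17-46 FREE]

Answer: [0-2 FREE][3-11 ALLOC][12-16 ALLOC][17-46 FREE]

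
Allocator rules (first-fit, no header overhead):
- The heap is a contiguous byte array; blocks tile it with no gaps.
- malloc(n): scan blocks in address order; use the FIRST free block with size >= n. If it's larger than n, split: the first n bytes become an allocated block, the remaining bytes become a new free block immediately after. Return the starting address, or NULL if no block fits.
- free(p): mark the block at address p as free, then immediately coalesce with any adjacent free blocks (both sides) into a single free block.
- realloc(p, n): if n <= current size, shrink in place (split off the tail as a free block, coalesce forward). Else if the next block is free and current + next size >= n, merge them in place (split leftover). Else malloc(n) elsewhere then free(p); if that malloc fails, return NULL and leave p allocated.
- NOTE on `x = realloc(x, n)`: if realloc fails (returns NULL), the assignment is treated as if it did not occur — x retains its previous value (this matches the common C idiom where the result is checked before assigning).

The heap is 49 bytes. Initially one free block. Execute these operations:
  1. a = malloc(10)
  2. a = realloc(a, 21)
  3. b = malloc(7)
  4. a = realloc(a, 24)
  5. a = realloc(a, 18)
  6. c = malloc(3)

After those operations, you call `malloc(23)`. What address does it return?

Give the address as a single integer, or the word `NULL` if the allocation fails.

Op 1: a = malloc(10) -> a = 0; heap: [0-9 ALLOC][10-48 FREE]
Op 2: a = realloc(a, 21) -> a = 0; heap: [0-20 ALLOC][21-48 FREE]
Op 3: b = malloc(7) -> b = 21; heap: [0-20 ALLOC][21-27 ALLOC][28-48 FREE]
Op 4: a = realloc(a, 24) -> NULL (a unchanged); heap: [0-20 ALLOC][21-27 ALLOC][28-48 FREE]
Op 5: a = realloc(a, 18) -> a = 0; heap: [0-17 ALLOC][18-20 FREE][21-27 ALLOC][28-48 FREE]
Op 6: c = malloc(3) -> c = 18; heap: [0-17 ALLOC][18-20 ALLOC][21-27 ALLOC][28-48 FREE]
malloc(23): first-fit scan over [0-17 ALLOC][18-20 ALLOC][21-27 ALLOC][28-48 FREE] -> NULL

Answer: NULL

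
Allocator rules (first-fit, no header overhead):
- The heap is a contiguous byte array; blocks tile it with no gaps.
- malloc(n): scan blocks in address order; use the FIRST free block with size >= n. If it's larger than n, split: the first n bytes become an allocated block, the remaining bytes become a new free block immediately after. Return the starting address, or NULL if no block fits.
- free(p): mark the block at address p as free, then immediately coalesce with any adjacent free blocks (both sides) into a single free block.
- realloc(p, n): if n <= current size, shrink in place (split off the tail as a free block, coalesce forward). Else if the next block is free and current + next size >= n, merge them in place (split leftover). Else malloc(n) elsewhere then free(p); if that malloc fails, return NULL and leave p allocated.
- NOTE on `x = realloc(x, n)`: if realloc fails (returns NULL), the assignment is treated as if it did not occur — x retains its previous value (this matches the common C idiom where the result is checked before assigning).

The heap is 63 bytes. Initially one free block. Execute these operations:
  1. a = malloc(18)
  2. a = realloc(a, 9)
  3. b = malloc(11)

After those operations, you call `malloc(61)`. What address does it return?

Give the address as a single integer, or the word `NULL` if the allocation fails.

Op 1: a = malloc(18) -> a = 0; heap: [0-17 ALLOC][18-62 FREE]
Op 2: a = realloc(a, 9) -> a = 0; heap: [0-8 ALLOC][9-62 FREE]
Op 3: b = malloc(11) -> b = 9; heap: [0-8 ALLOC][9-19 ALLOC][20-62 FREE]
malloc(61): first-fit scan over [0-8 ALLOC][9-19 ALLOC][20-62 FREE] -> NULL

Answer: NULL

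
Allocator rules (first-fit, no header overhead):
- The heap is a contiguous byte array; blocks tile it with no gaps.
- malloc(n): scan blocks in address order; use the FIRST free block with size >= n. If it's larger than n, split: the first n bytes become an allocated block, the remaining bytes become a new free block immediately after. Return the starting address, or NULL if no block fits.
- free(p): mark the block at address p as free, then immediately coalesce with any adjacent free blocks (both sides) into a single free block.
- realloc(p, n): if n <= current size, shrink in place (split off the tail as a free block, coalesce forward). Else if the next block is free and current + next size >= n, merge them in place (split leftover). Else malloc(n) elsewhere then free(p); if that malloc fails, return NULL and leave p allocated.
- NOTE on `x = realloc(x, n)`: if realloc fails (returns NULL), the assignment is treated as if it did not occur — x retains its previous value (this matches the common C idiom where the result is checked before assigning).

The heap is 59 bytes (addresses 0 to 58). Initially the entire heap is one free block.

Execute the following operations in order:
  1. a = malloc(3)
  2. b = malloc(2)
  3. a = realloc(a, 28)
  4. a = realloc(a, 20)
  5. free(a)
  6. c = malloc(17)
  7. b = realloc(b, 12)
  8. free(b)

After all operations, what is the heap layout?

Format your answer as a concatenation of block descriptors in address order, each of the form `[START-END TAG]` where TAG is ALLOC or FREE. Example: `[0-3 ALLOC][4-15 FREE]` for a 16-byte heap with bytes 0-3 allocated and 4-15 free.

Answer: [0-4 FREE][5-21 ALLOC][22-58 FREE]

Derivation:
Op 1: a = malloc(3) -> a = 0; heap: [0-2 ALLOC][3-58 FREE]
Op 2: b = malloc(2) -> b = 3; heap: [0-2 ALLOC][3-4 ALLOC][5-58 FREE]
Op 3: a = realloc(a, 28) -> a = 5; heap: [0-2 FREE][3-4 ALLOC][5-32 ALLOC][33-58 FREE]
Op 4: a = realloc(a, 20) -> a = 5; heap: [0-2 FREE][3-4 ALLOC][5-24 ALLOC][25-58 FREE]
Op 5: free(a) -> (freed a); heap: [0-2 FREE][3-4 ALLOC][5-58 FREE]
Op 6: c = malloc(17) -> c = 5; heap: [0-2 FREE][3-4 ALLOC][5-21 ALLOC][22-58 FREE]
Op 7: b = realloc(b, 12) -> b = 22; heap: [0-4 FREE][5-21 ALLOC][22-33 ALLOC][34-58 FREE]
Op 8: free(b) -> (freed b); heap: [0-4 FREE][5-21 ALLOC][22-58 FREE]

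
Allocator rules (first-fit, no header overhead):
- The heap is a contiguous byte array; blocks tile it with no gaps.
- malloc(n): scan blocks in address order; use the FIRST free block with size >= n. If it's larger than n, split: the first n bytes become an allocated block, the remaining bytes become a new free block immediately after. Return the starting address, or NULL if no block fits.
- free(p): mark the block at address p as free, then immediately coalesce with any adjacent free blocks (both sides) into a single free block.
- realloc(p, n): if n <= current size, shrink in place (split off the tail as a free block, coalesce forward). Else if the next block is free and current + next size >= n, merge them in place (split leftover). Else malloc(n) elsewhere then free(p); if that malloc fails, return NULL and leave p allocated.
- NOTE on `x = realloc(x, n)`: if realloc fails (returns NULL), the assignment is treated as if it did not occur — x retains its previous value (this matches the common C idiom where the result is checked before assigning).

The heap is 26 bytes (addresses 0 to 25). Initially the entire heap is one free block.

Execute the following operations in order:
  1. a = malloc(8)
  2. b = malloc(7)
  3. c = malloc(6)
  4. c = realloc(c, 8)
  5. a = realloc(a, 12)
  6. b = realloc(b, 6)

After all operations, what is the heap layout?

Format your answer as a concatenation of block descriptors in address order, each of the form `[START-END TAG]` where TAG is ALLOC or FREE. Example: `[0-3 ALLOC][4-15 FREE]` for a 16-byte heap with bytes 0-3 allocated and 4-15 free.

Answer: [0-7 ALLOC][8-13 ALLOC][14-14 FREE][15-22 ALLOC][23-25 FREE]

Derivation:
Op 1: a = malloc(8) -> a = 0; heap: [0-7 ALLOC][8-25 FREE]
Op 2: b = malloc(7) -> b = 8; heap: [0-7 ALLOC][8-14 ALLOC][15-25 FREE]
Op 3: c = malloc(6) -> c = 15; heap: [0-7 ALLOC][8-14 ALLOC][15-20 ALLOC][21-25 FREE]
Op 4: c = realloc(c, 8) -> c = 15; heap: [0-7 ALLOC][8-14 ALLOC][15-22 ALLOC][23-25 FREE]
Op 5: a = realloc(a, 12) -> NULL (a unchanged); heap: [0-7 ALLOC][8-14 ALLOC][15-22 ALLOC][23-25 FREE]
Op 6: b = realloc(b, 6) -> b = 8; heap: [0-7 ALLOC][8-13 ALLOC][14-14 FREE][15-22 ALLOC][23-25 FREE]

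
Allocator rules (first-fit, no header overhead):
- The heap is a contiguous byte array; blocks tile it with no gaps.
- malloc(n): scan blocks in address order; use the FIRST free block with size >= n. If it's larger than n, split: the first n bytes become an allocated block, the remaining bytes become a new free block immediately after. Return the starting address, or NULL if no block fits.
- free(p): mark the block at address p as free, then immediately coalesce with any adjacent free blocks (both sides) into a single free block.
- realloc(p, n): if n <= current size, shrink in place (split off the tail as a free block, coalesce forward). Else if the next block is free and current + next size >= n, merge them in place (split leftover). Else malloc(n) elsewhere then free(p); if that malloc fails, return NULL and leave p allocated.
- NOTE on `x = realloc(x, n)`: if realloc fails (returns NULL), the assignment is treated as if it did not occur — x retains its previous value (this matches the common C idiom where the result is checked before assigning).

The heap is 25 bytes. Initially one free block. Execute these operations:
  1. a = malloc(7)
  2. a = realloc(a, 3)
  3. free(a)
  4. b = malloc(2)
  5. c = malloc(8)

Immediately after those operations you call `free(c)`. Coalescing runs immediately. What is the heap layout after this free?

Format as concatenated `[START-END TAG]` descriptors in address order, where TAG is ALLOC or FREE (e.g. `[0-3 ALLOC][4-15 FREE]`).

Answer: [0-1 ALLOC][2-24 FREE]

Derivation:
Op 1: a = malloc(7) -> a = 0; heap: [0-6 ALLOC][7-24 FREE]
Op 2: a = realloc(a, 3) -> a = 0; heap: [0-2 ALLOC][3-24 FREE]
Op 3: free(a) -> (freed a); heap: [0-24 FREE]
Op 4: b = malloc(2) -> b = 0; heap: [0-1 ALLOC][2-24 FREE]
Op 5: c = malloc(8) -> c = 2; heap: [0-1 ALLOC][2-9 ALLOC][10-24 FREE]
free(c): c = 2 -> block [2-9 ALLOC]; mark free, coalesce with adjacent free neighbors -> [0-1 ALLOC][2-24 FREE]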